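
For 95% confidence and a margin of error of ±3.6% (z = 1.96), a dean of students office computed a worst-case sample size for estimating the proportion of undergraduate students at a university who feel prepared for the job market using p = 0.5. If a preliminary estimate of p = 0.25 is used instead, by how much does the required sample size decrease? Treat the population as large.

186

Conservative (p = 0.5): n = 1.96² × 0.25 / 0.036² ≈ 741.05 → 742.
Using p = 0.25: p(1−p) = 0.1875, so n = 1.96² × 0.1875 / 0.036² ≈ 555.79 → 556.
Reduction: 742 − 556 = 186.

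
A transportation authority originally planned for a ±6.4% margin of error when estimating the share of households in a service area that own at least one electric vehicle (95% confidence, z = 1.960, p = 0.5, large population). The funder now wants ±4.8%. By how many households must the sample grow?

182

At ±6.4%: n = 1.960² × 0.2500 / 0.064² ≈ 234.47 → 235.
At ±4.8%: n = 1.960² × 0.2500 / 0.048² ≈ 416.84 → 417.
Additional respondents: 417 − 235 = 182.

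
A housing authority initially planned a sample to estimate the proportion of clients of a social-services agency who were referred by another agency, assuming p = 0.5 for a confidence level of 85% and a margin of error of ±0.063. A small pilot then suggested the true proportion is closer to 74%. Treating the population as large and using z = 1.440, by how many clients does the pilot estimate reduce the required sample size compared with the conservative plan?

Conservative (p = 0.5): n = 1.440² × 0.25 / 0.063² ≈ 130.61 → 131.
Using p = 0.74: p(1−p) = 0.1924, so n = 1.440² × 0.1924 / 0.063² ≈ 100.52 → 101.
Reduction: 131 − 101 = 30.

30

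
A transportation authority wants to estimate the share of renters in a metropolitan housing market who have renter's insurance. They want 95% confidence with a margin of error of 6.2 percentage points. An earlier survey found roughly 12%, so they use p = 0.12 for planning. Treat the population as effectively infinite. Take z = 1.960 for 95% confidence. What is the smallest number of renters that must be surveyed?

106

With p = 0.12, p(1−p) = 0.1056.
n = z²·p(1−p)/E² = 1.960² × 0.1056 / 0.062² = 3.8416 × 0.1056 / 0.003844 ≈ 105.53.
Rounding up gives n = 106.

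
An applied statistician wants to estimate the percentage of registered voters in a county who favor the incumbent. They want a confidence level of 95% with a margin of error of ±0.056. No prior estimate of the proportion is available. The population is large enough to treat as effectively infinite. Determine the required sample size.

307

For 95% confidence, z = 1.960.
With no prior estimate, use p = 0.5, giving p(1−p) = 0.25.
n = z²·p(1−p)/E² = 1.960² × 0.2500 / 0.056² = 3.8416 × 0.2500 / 0.003136 ≈ 306.25.
Rounding up gives n = 307.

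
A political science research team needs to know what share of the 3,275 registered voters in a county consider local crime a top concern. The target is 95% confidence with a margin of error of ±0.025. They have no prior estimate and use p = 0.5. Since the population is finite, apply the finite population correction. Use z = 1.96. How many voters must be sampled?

1047

Unadjusted: n₀ = 1.96² × 0.50 × 0.50 / 0.025² ≈ 1536.64, so n₀ = 1537.
Finite population correction with N = 3,275: n = n₀ / (1 + (n₀−1)/N) = 1537 / (1 + 1536/3275) = 1537 / 1.4690 ≈ 1046.28.
Rounding up, n = 1047.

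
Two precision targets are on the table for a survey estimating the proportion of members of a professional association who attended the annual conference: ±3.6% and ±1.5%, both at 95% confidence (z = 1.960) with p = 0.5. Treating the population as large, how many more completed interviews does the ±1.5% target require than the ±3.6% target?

At ±3.6%: n = 1.960² × 0.2500 / 0.036² ≈ 741.05 → 742.
At ±1.5%: n = 1.960² × 0.2500 / 0.015² ≈ 4268.44 → 4269.
Additional respondents: 4269 − 742 = 3527.

3527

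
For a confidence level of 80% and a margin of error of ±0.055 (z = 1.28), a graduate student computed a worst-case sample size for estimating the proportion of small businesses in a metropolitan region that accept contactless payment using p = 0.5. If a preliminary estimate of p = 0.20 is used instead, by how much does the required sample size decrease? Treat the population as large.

49

Conservative (p = 0.5): n = 1.28² × 0.25 / 0.055² ≈ 135.40 → 136.
Using p = 0.20: p(1−p) = 0.1600, so n = 1.28² × 0.1600 / 0.055² ≈ 86.66 → 87.
Reduction: 136 − 87 = 49.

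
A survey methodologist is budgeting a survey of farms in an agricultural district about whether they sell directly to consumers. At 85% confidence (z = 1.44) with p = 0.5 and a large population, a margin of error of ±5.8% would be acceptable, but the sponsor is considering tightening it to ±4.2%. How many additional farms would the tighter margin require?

139

At ±5.8%: n = 1.44² × 0.2500 / 0.058² ≈ 154.10 → 155.
At ±4.2%: n = 1.44² × 0.2500 / 0.042² ≈ 293.88 → 294.
Additional respondents: 294 − 155 = 139.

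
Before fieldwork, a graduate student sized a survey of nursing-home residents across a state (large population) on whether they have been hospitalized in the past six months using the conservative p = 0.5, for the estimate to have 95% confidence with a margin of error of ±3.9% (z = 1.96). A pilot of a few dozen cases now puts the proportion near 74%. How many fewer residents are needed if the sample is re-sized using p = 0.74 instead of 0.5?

146

Conservative (p = 0.5): n = 1.96² × 0.25 / 0.039² ≈ 631.43 → 632.
Using p = 0.74: p(1−p) = 0.1924, so n = 1.96² × 0.1924 / 0.039² ≈ 485.95 → 486.
Reduction: 632 − 486 = 146.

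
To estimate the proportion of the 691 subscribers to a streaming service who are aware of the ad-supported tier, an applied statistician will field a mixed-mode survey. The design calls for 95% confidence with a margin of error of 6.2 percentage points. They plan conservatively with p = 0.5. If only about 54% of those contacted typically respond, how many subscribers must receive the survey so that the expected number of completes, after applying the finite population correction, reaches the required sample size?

341

For 95% confidence, z = 1.960.
Completed interviews needed (unadjusted): n₀ = 1.960² × 0.2500 / 0.062² ≈ 249.84 → 250.
FPC for N = 691: n = 250 / (1 + 249/691) = 250 / 1.3603 ≈ 183.78 → 184.
At a 54% response rate, contacts needed = 184 / 0.54 ≈ 340.74 → 341.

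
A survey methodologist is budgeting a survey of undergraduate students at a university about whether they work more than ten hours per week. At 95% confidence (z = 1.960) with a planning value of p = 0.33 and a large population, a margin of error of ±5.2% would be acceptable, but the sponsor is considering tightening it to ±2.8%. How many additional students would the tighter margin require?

At ±5.2%: n = 1.960² × 0.2211 / 0.052² ≈ 314.12 → 315.
At ±2.8%: n = 1.960² × 0.2211 / 0.028² ≈ 1083.39 → 1084.
Additional respondents: 1084 − 315 = 769.

769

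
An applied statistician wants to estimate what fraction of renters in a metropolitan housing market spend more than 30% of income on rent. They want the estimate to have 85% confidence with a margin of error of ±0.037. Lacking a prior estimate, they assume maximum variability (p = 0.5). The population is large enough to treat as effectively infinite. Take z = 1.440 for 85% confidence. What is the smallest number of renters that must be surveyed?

379

With p = 0.5, p(1−p) = 0.25.
n = z²·p(1−p)/E² = 1.440² × 0.2500 / 0.037² = 2.0736 × 0.2500 / 0.001369 ≈ 378.67.
Rounding up gives n = 379.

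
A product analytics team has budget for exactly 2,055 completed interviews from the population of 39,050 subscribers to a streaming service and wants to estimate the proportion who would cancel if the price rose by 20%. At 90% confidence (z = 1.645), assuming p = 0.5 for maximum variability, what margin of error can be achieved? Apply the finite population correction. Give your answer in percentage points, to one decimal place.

Finite-population factor: (N−n)/(N−1) = (39050−2055)/(39050−1) = 0.9474.
SE(p̂) = √[p(1−p)/n · (N−n)/(N−1)] = √[0.2500/2055 × 0.9474] = 0.01074.
E = z × SE = 1.645 × 0.01074 = 0.01766 ≈ 1.8 percentage points.

1.8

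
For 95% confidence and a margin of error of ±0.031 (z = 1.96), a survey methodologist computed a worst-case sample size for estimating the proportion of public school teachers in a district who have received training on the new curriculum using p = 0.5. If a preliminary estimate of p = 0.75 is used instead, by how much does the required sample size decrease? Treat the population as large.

Conservative (p = 0.5): n = 1.96² × 0.25 / 0.031² ≈ 999.38 → 1000.
Using p = 0.75: p(1−p) = 0.1875, so n = 1.96² × 0.1875 / 0.031² ≈ 749.53 → 750.
Reduction: 1000 − 750 = 250.

250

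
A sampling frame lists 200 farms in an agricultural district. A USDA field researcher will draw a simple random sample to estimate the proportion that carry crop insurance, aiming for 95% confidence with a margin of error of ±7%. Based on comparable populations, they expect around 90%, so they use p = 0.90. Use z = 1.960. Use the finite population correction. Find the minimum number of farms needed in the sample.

53

Unadjusted: n₀ = 1.960² × 0.90 × 0.10 / 0.070² ≈ 70.56, so n₀ = 71.
Finite population correction with N = 200: n = n₀ / (1 + (n₀−1)/N) = 71 / (1 + 70/200) = 71 / 1.3500 ≈ 52.59.
Rounding up, n = 53.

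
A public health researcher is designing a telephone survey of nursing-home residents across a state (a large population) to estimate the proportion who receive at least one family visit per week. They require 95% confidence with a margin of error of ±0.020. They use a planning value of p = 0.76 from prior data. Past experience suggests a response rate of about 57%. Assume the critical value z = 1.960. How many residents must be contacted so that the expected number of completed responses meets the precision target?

Completed interviews needed: n₀ = 1.960² × 0.1824 / 0.020² ≈ 1751.77 → 1752.
At a 57% response rate, contacts needed = 1752 / 0.57 ≈ 3073.68 → 3074.

3074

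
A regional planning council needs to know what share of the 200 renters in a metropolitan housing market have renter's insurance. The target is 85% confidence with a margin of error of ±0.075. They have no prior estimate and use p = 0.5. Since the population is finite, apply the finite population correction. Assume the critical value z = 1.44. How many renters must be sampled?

Unadjusted: n₀ = 1.44² × 0.50 × 0.50 / 0.075² ≈ 92.16, so n₀ = 93.
Finite population correction with N = 200: n = n₀ / (1 + (n₀−1)/N) = 93 / (1 + 92/200) = 93 / 1.4600 ≈ 63.70.
Rounding up, n = 64.

64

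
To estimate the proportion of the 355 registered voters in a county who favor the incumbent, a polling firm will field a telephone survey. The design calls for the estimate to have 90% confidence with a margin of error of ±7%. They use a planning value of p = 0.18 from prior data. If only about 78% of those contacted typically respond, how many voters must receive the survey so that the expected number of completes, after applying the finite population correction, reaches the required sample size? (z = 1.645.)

Completed interviews needed (unadjusted): n₀ = 1.645² × 0.1476 / 0.070² ≈ 81.51 → 82.
FPC for N = 355: n = 82 / (1 + 81/355) = 82 / 1.2282 ≈ 66.77 → 67.
At a 78% response rate, contacts needed = 67 / 0.78 ≈ 85.90 → 86.

86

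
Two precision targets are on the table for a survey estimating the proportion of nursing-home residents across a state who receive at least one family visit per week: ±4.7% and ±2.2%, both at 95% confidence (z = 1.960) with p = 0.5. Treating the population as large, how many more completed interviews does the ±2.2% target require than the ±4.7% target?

1550

At ±4.7%: n = 1.960² × 0.2500 / 0.047² ≈ 434.77 → 435.
At ±2.2%: n = 1.960² × 0.2500 / 0.022² ≈ 1984.30 → 1985.
Additional respondents: 1985 − 435 = 1550.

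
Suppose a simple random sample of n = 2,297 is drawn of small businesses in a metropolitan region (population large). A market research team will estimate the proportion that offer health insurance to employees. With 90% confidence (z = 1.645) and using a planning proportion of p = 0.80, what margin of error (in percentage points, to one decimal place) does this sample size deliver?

SE(p̂) = √[p(1−p)/n] = √[0.1600/2297] = 0.00835.
E = z × SE = 1.645 × 0.00835 = 0.01373, or 1.4 percentage points.

1.4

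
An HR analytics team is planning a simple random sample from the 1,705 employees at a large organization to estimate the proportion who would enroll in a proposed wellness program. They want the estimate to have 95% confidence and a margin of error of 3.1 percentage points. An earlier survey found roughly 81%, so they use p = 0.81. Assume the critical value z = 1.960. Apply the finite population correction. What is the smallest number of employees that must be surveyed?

453

Unadjusted: n₀ = 1.960² × 0.81 × 0.19 / 0.031² ≈ 615.22, so n₀ = 616.
Finite population correction with N = 1,705: n = n₀ / (1 + (n₀−1)/N) = 616 / (1 + 615/1705) = 616 / 1.3607 ≈ 452.71.
Rounding up, n = 453.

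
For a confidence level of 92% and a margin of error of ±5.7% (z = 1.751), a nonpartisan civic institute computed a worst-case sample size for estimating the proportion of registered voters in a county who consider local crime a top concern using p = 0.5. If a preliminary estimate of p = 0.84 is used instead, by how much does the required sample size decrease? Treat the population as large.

Conservative (p = 0.5): n = 1.751² × 0.25 / 0.057² ≈ 235.92 → 236.
Using p = 0.84: p(1−p) = 0.1344, so n = 1.751² × 0.1344 / 0.057² ≈ 126.83 → 127.
Reduction: 236 − 127 = 109.

109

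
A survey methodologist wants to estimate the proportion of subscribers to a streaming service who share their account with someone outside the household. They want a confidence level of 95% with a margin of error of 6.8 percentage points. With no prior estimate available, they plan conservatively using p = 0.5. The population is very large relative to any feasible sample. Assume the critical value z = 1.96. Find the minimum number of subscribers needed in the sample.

208

With p = 0.5, p(1−p) = 0.25.
n = z²·p(1−p)/E² = 1.96² × 0.2500 / 0.068² = 3.8416 × 0.2500 / 0.004624 ≈ 207.70.
Rounding up gives n = 208.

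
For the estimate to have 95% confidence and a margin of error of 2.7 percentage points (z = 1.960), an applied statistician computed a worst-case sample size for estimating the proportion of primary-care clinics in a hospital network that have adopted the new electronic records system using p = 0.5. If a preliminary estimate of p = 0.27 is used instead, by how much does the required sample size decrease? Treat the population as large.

Conservative (p = 0.5): n = 1.960² × 0.25 / 0.027² ≈ 1317.42 → 1318.
Using p = 0.27: p(1−p) = 0.1971, so n = 1.960² × 0.1971 / 0.027² ≈ 1038.65 → 1039.
Reduction: 1318 − 1039 = 279.

279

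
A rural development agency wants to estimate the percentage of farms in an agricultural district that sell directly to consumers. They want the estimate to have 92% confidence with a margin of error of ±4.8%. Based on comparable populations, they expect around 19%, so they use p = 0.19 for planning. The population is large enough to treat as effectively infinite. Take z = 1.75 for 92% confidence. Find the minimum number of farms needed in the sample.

205

With p = 0.19, p(1−p) = 0.1539.
n = z²·p(1−p)/E² = 1.75² × 0.1539 / 0.048² = 3.0625 × 0.1539 / 0.002304 ≈ 204.57.
Rounding up gives n = 205.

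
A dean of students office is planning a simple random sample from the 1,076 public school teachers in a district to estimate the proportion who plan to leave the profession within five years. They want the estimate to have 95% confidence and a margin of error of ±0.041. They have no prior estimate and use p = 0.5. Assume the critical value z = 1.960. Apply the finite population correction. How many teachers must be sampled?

374

Unadjusted: n₀ = 1.960² × 0.50 × 0.50 / 0.041² ≈ 571.33, so n₀ = 572.
Finite population correction with N = 1,076: n = n₀ / (1 + (n₀−1)/N) = 572 / (1 + 571/1076) = 572 / 1.5307 ≈ 373.69.
Rounding up, n = 374.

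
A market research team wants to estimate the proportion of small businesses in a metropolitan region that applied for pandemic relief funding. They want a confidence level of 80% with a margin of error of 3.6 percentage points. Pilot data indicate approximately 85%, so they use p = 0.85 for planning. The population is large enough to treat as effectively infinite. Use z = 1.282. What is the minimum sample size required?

162

With p = 0.85, p(1−p) = 0.1275.
n = z²·p(1−p)/E² = 1.282² × 0.1275 / 0.036² = 1.6435 × 0.1275 / 0.001296 ≈ 161.69.
Rounding up gives n = 162.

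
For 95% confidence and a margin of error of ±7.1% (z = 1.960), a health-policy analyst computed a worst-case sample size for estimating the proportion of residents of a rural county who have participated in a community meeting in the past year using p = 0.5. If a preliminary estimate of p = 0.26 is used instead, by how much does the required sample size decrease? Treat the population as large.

Conservative (p = 0.5): n = 1.960² × 0.25 / 0.071² ≈ 190.52 → 191.
Using p = 0.26: p(1−p) = 0.1924, so n = 1.960² × 0.1924 / 0.071² ≈ 146.62 → 147.
Reduction: 191 − 147 = 44.

44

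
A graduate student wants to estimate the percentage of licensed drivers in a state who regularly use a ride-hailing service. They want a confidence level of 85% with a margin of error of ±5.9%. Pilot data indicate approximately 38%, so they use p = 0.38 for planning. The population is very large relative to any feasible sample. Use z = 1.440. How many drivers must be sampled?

With p = 0.38, p(1−p) = 0.2356.
n = z²·p(1−p)/E² = 1.440² × 0.2356 / 0.059² = 2.0736 × 0.2356 / 0.003481 ≈ 140.34.
Rounding up gives n = 141.

141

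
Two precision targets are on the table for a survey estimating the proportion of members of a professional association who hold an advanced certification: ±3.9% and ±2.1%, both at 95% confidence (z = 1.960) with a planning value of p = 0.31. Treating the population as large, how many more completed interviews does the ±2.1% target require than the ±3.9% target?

At ±3.9%: n = 1.960² × 0.2139 / 0.039² ≈ 540.25 → 541.
At ±2.1%: n = 1.960² × 0.2139 / 0.021² ≈ 1863.31 → 1864.
Additional respondents: 1864 − 541 = 1323.

1323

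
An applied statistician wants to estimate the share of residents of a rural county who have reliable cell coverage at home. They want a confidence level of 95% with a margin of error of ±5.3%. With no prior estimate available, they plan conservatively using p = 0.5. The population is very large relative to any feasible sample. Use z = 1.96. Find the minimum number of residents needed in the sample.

With p = 0.5, p(1−p) = 0.25.
n = z²·p(1−p)/E² = 1.96² × 0.2500 / 0.053² = 3.8416 × 0.2500 / 0.002809 ≈ 341.90.
Rounding up gives n = 342.

342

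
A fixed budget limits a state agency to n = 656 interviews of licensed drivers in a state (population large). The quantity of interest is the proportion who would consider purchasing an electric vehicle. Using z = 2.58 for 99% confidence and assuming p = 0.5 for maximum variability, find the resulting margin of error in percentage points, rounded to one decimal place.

SE(p̂) = √[p(1−p)/n] = √[0.2500/656] = 0.01952.
E = z × SE = 2.58 × 0.01952 = 0.05037, or 5.0 percentage points.

5.0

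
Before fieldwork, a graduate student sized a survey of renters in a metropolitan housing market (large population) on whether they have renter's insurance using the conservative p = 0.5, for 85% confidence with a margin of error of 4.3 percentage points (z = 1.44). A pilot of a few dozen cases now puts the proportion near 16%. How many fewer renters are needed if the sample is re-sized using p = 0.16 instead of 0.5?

Conservative (p = 0.5): n = 1.44² × 0.25 / 0.043² ≈ 280.37 → 281.
Using p = 0.16: p(1−p) = 0.1344, so n = 1.44² × 0.1344 / 0.043² ≈ 150.73 → 151.
Reduction: 281 − 151 = 130.

130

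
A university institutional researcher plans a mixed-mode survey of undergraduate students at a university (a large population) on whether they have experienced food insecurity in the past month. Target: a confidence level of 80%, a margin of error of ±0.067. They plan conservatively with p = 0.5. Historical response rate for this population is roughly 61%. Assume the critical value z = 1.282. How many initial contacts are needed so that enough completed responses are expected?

Completed interviews needed: n₀ = 1.282² × 0.2500 / 0.067² ≈ 91.53 → 92.
At a 61% response rate, contacts needed = 92 / 0.61 ≈ 150.82 → 151.

151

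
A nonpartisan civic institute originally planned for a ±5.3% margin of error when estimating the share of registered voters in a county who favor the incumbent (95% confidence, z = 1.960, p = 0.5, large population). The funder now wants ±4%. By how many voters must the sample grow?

259

At ±5.3%: n = 1.960² × 0.2500 / 0.053² ≈ 341.90 → 342.
At ±4%: n = 1.960² × 0.2500 / 0.040² ≈ 600.25 → 601.
Additional respondents: 601 − 342 = 259.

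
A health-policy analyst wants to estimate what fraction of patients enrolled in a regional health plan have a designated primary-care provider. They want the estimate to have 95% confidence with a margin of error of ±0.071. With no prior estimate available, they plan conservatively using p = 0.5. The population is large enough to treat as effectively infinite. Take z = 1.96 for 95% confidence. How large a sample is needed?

With p = 0.5, p(1−p) = 0.25.
n = z²·p(1−p)/E² = 1.96² × 0.2500 / 0.071² = 3.8416 × 0.2500 / 0.005041 ≈ 190.52.
Rounding up gives n = 191.

191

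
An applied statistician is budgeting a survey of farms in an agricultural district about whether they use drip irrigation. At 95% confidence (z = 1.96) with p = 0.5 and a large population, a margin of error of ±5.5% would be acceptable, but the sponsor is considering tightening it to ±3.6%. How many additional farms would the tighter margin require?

At ±5.5%: n = 1.96² × 0.2500 / 0.055² ≈ 317.49 → 318.
At ±3.6%: n = 1.96² × 0.2500 / 0.036² ≈ 741.05 → 742.
Additional respondents: 742 − 318 = 424.

424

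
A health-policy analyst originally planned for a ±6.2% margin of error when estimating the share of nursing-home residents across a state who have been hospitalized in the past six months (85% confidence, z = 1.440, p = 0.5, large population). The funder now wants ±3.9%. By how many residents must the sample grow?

At ±6.2%: n = 1.440² × 0.2500 / 0.062² ≈ 134.86 → 135.
At ±3.9%: n = 1.440² × 0.2500 / 0.039² ≈ 340.83 → 341.
Additional respondents: 341 − 135 = 206.

206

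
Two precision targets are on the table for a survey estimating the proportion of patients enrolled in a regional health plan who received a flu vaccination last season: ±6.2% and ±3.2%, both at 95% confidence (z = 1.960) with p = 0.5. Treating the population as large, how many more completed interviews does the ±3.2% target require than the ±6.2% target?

At ±6.2%: n = 1.960² × 0.2500 / 0.062² ≈ 249.84 → 250.
At ±3.2%: n = 1.960² × 0.2500 / 0.032² ≈ 937.89 → 938.
Additional respondents: 938 − 250 = 688.

688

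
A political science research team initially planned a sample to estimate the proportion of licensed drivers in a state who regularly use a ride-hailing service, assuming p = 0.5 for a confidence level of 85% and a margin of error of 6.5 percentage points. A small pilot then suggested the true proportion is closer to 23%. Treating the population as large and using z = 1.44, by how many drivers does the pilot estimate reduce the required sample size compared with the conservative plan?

Conservative (p = 0.5): n = 1.44² × 0.25 / 0.065² ≈ 122.70 → 123.
Using p = 0.23: p(1−p) = 0.1771, so n = 1.44² × 0.1771 / 0.065² ≈ 86.92 → 87.
Reduction: 123 − 87 = 36.

36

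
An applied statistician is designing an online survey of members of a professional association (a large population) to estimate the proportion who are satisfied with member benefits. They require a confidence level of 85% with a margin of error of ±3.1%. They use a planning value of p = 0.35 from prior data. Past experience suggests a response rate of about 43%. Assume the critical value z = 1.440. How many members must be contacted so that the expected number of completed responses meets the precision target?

1142

Completed interviews needed: n₀ = 1.440² × 0.2275 / 0.031² ≈ 490.89 → 491.
At a 43% response rate, contacts needed = 491 / 0.43 ≈ 1141.86 → 1142.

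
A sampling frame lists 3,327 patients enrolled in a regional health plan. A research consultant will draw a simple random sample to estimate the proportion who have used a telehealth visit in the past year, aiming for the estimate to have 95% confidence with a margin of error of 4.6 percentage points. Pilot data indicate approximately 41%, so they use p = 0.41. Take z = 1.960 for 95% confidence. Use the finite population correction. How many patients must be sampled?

389

Unadjusted: n₀ = 1.960² × 0.41 × 0.59 / 0.046² ≈ 439.17, so n₀ = 440.
Finite population correction with N = 3,327: n = n₀ / (1 + (n₀−1)/N) = 440 / (1 + 439/3327) = 440 / 1.1320 ≈ 388.71.
Rounding up, n = 389.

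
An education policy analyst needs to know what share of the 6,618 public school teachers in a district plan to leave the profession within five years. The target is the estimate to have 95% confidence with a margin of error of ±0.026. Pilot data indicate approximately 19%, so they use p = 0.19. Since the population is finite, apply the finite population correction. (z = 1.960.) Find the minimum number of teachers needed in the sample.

Unadjusted: n₀ = 1.960² × 0.19 × 0.81 / 0.026² ≈ 874.59, so n₀ = 875.
Finite population correction with N = 6,618: n = n₀ / (1 + (n₀−1)/N) = 875 / (1 + 874/6618) = 875 / 1.1321 ≈ 772.92.
Rounding up, n = 773.

773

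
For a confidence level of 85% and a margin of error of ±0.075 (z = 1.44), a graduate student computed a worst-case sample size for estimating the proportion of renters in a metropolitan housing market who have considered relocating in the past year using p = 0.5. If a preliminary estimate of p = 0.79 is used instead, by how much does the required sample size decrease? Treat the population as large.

Conservative (p = 0.5): n = 1.44² × 0.25 / 0.075² ≈ 92.16 → 93.
Using p = 0.79: p(1−p) = 0.1659, so n = 1.44² × 0.1659 / 0.075² ≈ 61.16 → 62.
Reduction: 93 − 62 = 31.

31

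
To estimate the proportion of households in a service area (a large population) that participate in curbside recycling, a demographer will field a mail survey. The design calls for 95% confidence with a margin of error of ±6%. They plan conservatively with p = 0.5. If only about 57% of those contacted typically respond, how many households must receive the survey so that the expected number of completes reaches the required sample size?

For 95% confidence, z = 1.960.
Completed interviews needed: n₀ = 1.960² × 0.2500 / 0.060² ≈ 266.78 → 267.
At a 57% response rate, contacts needed = 267 / 0.57 ≈ 468.42 → 469.

469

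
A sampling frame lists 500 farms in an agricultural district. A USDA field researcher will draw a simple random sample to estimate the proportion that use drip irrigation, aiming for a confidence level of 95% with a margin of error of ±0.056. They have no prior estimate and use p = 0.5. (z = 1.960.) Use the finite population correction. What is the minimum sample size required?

Unadjusted: n₀ = 1.960² × 0.50 × 0.50 / 0.056² ≈ 306.25, so n₀ = 307.
Finite population correction with N = 500: n = n₀ / (1 + (n₀−1)/N) = 307 / (1 + 306/500) = 307 / 1.6120 ≈ 190.45.
Rounding up, n = 191.

191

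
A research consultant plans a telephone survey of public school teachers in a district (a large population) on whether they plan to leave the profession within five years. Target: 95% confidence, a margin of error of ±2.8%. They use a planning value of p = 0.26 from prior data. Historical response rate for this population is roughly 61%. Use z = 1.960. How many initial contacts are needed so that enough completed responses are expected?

1546

Completed interviews needed: n₀ = 1.960² × 0.1924 / 0.028² ≈ 942.76 → 943.
At a 61% response rate, contacts needed = 943 / 0.61 ≈ 1545.90 → 1546.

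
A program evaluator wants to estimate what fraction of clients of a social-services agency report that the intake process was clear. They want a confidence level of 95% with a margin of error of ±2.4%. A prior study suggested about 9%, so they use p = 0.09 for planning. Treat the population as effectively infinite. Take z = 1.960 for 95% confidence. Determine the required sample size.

547

With p = 0.09, p(1−p) = 0.0819.
n = z²·p(1−p)/E² = 1.960² × 0.0819 / 0.024² = 3.8416 × 0.0819 / 0.000576 ≈ 546.23.
Rounding up gives n = 547.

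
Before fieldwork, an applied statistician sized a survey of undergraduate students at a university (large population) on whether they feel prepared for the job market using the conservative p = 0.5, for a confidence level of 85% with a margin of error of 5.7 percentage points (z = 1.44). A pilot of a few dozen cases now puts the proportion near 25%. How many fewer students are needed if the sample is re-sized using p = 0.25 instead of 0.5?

40

Conservative (p = 0.5): n = 1.44² × 0.25 / 0.057² ≈ 159.56 → 160.
Using p = 0.25: p(1−p) = 0.1875, so n = 1.44² × 0.1875 / 0.057² ≈ 119.67 → 120.
Reduction: 160 − 120 = 40.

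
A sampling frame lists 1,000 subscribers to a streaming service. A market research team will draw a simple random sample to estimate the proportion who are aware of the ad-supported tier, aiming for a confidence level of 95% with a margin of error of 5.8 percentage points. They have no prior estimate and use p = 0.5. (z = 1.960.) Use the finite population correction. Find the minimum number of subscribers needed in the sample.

Unadjusted: n₀ = 1.960² × 0.50 × 0.50 / 0.058² ≈ 285.49, so n₀ = 286.
Finite population correction with N = 1,000: n = n₀ / (1 + (n₀−1)/N) = 286 / (1 + 285/1000) = 286 / 1.2850 ≈ 222.57.
Rounding up, n = 223.

223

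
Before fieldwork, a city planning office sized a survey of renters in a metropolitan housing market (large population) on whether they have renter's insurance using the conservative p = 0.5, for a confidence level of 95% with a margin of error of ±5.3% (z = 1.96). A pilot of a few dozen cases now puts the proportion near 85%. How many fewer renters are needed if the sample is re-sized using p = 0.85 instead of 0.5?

167

Conservative (p = 0.5): n = 1.96² × 0.25 / 0.053² ≈ 341.90 → 342.
Using p = 0.85: p(1−p) = 0.1275, so n = 1.96² × 0.1275 / 0.053² ≈ 174.37 → 175.
Reduction: 342 − 175 = 167.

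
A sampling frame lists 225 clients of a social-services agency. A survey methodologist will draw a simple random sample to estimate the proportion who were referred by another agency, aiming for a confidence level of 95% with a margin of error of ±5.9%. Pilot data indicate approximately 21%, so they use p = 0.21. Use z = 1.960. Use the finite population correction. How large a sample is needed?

Unadjusted: n₀ = 1.960² × 0.21 × 0.79 / 0.059² ≈ 183.09, so n₀ = 184.
Finite population correction with N = 225: n = n₀ / (1 + (n₀−1)/N) = 184 / (1 + 183/225) = 184 / 1.8133 ≈ 101.47.
Rounding up, n = 102.

102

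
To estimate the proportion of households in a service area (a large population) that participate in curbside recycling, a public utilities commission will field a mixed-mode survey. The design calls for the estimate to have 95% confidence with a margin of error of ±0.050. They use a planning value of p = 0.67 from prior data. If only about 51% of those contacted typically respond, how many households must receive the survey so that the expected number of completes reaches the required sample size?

667

For 95% confidence, z = 1.96.
Completed interviews needed: n₀ = 1.96² × 0.2211 / 0.050² ≈ 339.75 → 340.
At a 51% response rate, contacts needed = 340 / 0.51 ≈ 666.67 → 667.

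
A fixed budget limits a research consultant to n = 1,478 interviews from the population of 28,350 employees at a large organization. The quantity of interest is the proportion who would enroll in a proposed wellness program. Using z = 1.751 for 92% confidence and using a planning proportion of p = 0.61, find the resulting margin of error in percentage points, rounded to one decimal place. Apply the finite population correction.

Finite-population factor: (N−n)/(N−1) = (28350−1478)/(28350−1) = 0.9479.
SE(p̂) = √[p(1−p)/n · (N−n)/(N−1)] = √[0.2379/1478 × 0.9479] = 0.01235.
E = z × SE = 1.751 × 0.01235 = 0.02163 ≈ 2.2 percentage points.

2.2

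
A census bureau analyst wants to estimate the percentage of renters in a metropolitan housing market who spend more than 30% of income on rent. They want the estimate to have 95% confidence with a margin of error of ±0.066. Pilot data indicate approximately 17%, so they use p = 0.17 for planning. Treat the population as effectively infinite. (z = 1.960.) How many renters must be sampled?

With p = 0.17, p(1−p) = 0.1411.
n = z²·p(1−p)/E² = 1.960² × 0.1411 / 0.066² = 3.8416 × 0.1411 / 0.004356 ≈ 124.44.
Rounding up gives n = 125.

125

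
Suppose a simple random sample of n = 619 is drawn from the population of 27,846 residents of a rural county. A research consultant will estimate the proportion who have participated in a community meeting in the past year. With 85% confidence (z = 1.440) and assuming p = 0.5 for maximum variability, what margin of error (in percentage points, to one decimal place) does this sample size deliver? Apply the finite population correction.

2.9

Finite-population factor: (N−n)/(N−1) = (27846−619)/(27846−1) = 0.9778.
SE(p̂) = √[p(1−p)/n · (N−n)/(N−1)] = √[0.2500/619 × 0.9778] = 0.01987.
E = z × SE = 1.440 × 0.01987 = 0.02862 ≈ 2.9 percentage points.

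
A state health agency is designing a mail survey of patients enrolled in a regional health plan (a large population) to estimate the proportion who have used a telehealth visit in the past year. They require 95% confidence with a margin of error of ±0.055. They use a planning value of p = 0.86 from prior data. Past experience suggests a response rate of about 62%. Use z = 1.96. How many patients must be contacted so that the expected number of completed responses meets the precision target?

Completed interviews needed: n₀ = 1.96² × 0.1204 / 0.055² ≈ 152.90 → 153.
At a 62% response rate, contacts needed = 153 / 0.62 ≈ 246.77 → 247.

247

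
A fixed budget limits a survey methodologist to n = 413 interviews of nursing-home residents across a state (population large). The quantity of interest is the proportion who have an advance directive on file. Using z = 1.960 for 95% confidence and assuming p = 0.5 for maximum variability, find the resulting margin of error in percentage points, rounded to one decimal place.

4.8

SE(p̂) = √[p(1−p)/n] = √[0.2500/413] = 0.02460.
E = z × SE = 1.960 × 0.02460 = 0.04822, or 4.8 percentage points.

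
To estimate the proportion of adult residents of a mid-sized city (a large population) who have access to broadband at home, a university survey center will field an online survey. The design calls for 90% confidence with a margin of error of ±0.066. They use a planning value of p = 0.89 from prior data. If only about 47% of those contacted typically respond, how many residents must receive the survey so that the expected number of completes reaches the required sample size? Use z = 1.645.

Completed interviews needed: n₀ = 1.645² × 0.0979 / 0.066² ≈ 60.82 → 61.
At a 47% response rate, contacts needed = 61 / 0.47 ≈ 129.79 → 130.

130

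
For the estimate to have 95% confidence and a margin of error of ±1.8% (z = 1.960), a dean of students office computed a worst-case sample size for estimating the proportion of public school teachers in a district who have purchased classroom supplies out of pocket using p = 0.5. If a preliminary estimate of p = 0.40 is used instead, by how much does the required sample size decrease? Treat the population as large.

119

Conservative (p = 0.5): n = 1.960² × 0.25 / 0.018² ≈ 2964.20 → 2965.
Using p = 0.40: p(1−p) = 0.2400, so n = 1.960² × 0.2400 / 0.018² ≈ 2845.63 → 2846.
Reduction: 2965 − 2846 = 119.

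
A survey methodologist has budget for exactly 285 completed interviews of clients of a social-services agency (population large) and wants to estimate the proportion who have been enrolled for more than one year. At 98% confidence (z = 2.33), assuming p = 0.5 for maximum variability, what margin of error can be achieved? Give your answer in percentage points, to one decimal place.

SE(p̂) = √[p(1−p)/n] = √[0.2500/285] = 0.02962.
E = z × SE = 2.33 × 0.02962 = 0.06901, or 6.9 percentage points.

6.9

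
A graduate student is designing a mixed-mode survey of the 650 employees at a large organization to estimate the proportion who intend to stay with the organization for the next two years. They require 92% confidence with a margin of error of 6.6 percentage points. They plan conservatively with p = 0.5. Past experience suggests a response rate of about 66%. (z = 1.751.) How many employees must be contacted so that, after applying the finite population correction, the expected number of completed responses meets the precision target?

Completed interviews needed (unadjusted): n₀ = 1.751² × 0.2500 / 0.066² ≈ 175.96 → 176.
FPC for N = 650: n = 176 / (1 + 175/650) = 176 / 1.2692 ≈ 138.67 → 139.
At a 66% response rate, contacts needed = 139 / 0.66 ≈ 210.61 → 211.

211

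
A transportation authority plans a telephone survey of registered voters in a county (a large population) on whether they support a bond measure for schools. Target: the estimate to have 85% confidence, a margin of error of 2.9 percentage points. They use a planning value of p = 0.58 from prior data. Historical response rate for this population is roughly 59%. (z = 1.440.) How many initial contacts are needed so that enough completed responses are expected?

Completed interviews needed: n₀ = 1.440² × 0.2436 / 0.029² ≈ 600.63 → 601.
At a 59% response rate, contacts needed = 601 / 0.59 ≈ 1018.64 → 1019.

1019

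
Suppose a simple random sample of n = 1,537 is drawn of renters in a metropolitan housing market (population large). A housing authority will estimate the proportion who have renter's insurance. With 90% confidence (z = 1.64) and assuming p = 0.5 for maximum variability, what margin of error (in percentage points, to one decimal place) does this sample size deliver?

SE(p̂) = √[p(1−p)/n] = √[0.2500/1537] = 0.01275.
E = z × SE = 1.64 × 0.01275 = 0.02092, or 2.1 percentage points.

2.1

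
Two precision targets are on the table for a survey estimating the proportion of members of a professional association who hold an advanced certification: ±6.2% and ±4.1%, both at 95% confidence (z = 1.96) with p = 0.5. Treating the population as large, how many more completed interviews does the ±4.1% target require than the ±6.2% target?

At ±6.2%: n = 1.96² × 0.2500 / 0.062² ≈ 249.84 → 250.
At ±4.1%: n = 1.96² × 0.2500 / 0.041² ≈ 571.33 → 572.
Additional respondents: 572 − 250 = 322.

322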